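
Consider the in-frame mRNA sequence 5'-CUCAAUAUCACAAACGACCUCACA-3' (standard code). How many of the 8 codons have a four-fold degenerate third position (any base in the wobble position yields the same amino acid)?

Codon 1 CUC (Leu): third position 4-fold.
Codon 2 AAU (Asn): third position 2-fold.
Codon 3 AUC (Ile): third position 3-fold.
Codon 4 ACA (Thr): third position 4-fold.
Codon 5 AAC (Asn): third position 2-fold.
Codon 6 GAC (Asp): third position 2-fold.
Codon 7 CUC (Leu): third position 4-fold.
Codon 8 ACA (Thr): third position 4-fold.
Four-fold degenerate third positions: 4.

4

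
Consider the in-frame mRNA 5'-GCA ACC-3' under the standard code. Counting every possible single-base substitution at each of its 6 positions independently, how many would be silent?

Codon 1 (GCA, Ala): 3 synonymous substitutions.
Codon 2 (ACC, Thr): 3 synonymous substitutions.
Total: 3 + 3 = 6.

6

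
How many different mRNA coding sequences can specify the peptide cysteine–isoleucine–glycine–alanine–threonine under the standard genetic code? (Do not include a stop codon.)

Cys: 2 codons.
Ile: 3 codons.
Gly: 4 codons.
Ala: 4 codons.
Thr: 4 codons.
2 × 3 × 4 × 4 × 4 = 384.

384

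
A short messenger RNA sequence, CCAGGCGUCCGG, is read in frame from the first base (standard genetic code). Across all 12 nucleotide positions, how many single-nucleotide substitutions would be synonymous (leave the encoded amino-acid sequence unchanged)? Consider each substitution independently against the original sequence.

Codon 1 (CCA, Pro): 3 synonymous substitutions.
Codon 2 (GGC, Gly): 3 synonymous substitutions.
Codon 3 (GUC, Val): 3 synonymous substitutions.
Codon 4 (CGG, Arg): 4 synonymous substitutions.
Total: 3 + 3 + 3 + 4 = 13.

13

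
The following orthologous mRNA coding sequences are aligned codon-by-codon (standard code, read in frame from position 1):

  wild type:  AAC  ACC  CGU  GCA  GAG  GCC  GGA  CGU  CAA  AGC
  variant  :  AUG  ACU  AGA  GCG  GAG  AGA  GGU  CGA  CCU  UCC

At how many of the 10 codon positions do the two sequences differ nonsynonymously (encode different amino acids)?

3

Codon 1: AAC Asn / AUG Met — nonsynonymous.
Codon 2: ACC Thr / ACU Thr — synonymous.
Codon 3: CGU Arg / AGA Arg — synonymous.
Codon 4: GCA Ala / GCG Ala — synonymous.
Codon 5: GAG Glu / GAG Glu — identical.
Codon 6: GCC Ala / AGA Arg — nonsynonymous.
Codon 7: GGA Gly / GGU Gly — synonymous.
Codon 8: CGU Arg / CGA Arg — synonymous.
Codon 9: CAA Gln / CCU Pro — nonsynonymous.
Codon 10: AGC Ser / UCC Ser — synonymous.
Nonsynonymous differences: 3.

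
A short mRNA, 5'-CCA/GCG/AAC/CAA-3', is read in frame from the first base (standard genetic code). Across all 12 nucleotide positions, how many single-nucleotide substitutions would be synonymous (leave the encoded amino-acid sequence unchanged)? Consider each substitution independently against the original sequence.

8

Codon 1 (CCA, Pro): 3 synonymous substitutions.
Codon 2 (GCG, Ala): 3 synonymous substitutions.
Codon 3 (AAC, Asn): 1 synonymous substitution.
Codon 4 (CAA, Gln): 1 synonymous substitution.
Total: 3 + 3 + 1 + 1 = 8.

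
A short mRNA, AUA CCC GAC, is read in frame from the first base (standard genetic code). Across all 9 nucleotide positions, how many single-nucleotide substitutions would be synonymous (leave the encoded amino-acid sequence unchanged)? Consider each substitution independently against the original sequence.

6

Codon 1 (AUA, Ile): 2 synonymous substitutions.
Codon 2 (CCC, Pro): 3 synonymous substitutions.
Codon 3 (GAC, Asp): 1 synonymous substitution.
Total: 2 + 3 + 1 = 6.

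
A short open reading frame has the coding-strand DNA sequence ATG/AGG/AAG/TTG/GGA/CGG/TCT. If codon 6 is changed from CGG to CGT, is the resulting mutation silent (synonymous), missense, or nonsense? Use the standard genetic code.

Position 18 falls in codon 6: CGG → Arg.
After the substitution the codon is CGT → Arg.
Both encode Arg, so the change is synonymous.

silent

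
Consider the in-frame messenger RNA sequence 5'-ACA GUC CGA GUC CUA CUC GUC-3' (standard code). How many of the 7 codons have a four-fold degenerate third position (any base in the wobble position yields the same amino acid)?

7

Codon 1 ACA (Thr): third position 4-fold.
Codon 2 GUC (Val): third position 4-fold.
Codon 3 CGA (Arg): third position 4-fold.
Codon 4 GUC (Val): third position 4-fold.
Codon 5 CUA (Leu): third position 4-fold.
Codon 6 CUC (Leu): third position 4-fold.
Codon 7 GUC (Val): third position 4-fold.
Four-fold degenerate third positions: 7.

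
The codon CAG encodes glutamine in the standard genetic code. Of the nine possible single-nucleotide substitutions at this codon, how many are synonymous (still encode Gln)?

1

Position 1: none → 0 synonymous.
Position 2: none → 0 synonymous.
Position 3: CAA → 1 synonymous.
Total: 0 + 0 + 1 = 1.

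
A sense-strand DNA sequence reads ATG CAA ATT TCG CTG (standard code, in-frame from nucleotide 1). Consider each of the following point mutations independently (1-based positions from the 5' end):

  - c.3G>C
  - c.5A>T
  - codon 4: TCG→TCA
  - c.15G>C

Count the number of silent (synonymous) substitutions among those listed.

2

Codon 1: ATG (Met) → ATC (Ile) — missense.
Codon 2: CAA (Gln) → CTA (Leu) — missense.
Codon 4: TCG (Ser) → TCA (Ser) — synonymous.
Codon 5: CTG (Leu) → CTC (Leu) — synonymous.
Synonymous: 2 of 4.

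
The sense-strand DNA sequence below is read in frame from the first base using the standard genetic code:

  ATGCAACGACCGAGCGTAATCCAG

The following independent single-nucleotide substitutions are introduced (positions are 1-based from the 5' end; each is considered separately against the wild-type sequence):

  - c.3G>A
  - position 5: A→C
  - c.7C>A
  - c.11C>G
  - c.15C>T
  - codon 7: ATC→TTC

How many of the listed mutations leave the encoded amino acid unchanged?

Codon 1: ATG (Met) → ATA (Ile) — missense.
Codon 2: CAA (Gln) → CCA (Pro) — missense.
Codon 3: CGA (Arg) → AGA (Arg) — synonymous.
Codon 4: CCG (Pro) → CGG (Arg) — missense.
Codon 5: AGC (Ser) → AGT (Ser) — synonymous.
Codon 7: ATC (Ile) → TTC (Phe) — missense.
Synonymous: 2 of 6.

2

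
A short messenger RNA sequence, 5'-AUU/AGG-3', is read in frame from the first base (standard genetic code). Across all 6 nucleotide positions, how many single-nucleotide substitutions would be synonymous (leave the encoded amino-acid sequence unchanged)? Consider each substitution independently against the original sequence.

4

Codon 1 (AUU, Ile): 2 synonymous substitutions.
Codon 2 (AGG, Arg): 2 synonymous substitutions.
Total: 2 + 2 = 4.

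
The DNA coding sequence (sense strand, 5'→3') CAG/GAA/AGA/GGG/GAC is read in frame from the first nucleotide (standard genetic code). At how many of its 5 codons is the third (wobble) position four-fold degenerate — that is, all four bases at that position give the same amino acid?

Codon 1 CAG (Gln): third position 2-fold.
Codon 2 GAA (Glu): third position 2-fold.
Codon 3 AGA (Arg): third position 2-fold.
Codon 4 GGG (Gly): third position 4-fold.
Codon 5 GAC (Asp): third position 2-fold.
Four-fold degenerate third positions: 1.

1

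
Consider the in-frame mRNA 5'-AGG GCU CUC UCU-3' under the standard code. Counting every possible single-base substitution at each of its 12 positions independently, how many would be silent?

Codon 1 (AGG, Arg): 2 synonymous substitutions.
Codon 2 (GCU, Ala): 3 synonymous substitutions.
Codon 3 (CUC, Leu): 3 synonymous substitutions.
Codon 4 (UCU, Ser): 3 synonymous substitutions.
Total: 2 + 3 + 3 + 3 = 11.

11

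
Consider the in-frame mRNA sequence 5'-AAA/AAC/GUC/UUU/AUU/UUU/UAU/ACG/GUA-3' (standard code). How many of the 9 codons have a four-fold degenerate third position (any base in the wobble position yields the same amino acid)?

3

Codon 1 AAA (Lys): third position 2-fold.
Codon 2 AAC (Asn): third position 2-fold.
Codon 3 GUC (Val): third position 4-fold.
Codon 4 UUU (Phe): third position 2-fold.
Codon 5 AUU (Ile): third position 3-fold.
Codon 6 UUU (Phe): third position 2-fold.
Codon 7 UAU (Tyr): third position 2-fold.
Codon 8 ACG (Thr): third position 4-fold.
Codon 9 GUA (Val): third position 4-fold.
Four-fold degenerate third positions: 3.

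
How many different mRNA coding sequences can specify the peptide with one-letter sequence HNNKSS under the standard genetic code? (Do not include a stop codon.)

576

His: 2 codons.
Asn: 2 codons.
Asn: 2 codons.
Lys: 2 codons.
Ser: 6 codons.
Ser: 6 codons.
2 × 2 × 2 × 2 × 6 × 6 = 576.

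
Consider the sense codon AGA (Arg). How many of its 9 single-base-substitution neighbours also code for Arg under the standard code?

2

Position 1: CGA → 1 synonymous.
Position 2: none → 0 synonymous.
Position 3: AGG → 1 synonymous.
Total: 1 + 0 + 1 = 2.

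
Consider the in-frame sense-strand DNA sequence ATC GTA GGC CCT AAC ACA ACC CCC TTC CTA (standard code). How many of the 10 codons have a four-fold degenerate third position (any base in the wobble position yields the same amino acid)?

Codon 1 ATC (Ile): third position 3-fold.
Codon 2 GTA (Val): third position 4-fold.
Codon 3 GGC (Gly): third position 4-fold.
Codon 4 CCT (Pro): third position 4-fold.
Codon 5 AAC (Asn): third position 2-fold.
Codon 6 ACA (Thr): third position 4-fold.
Codon 7 ACC (Thr): third position 4-fold.
Codon 8 CCC (Pro): third position 4-fold.
Codon 9 TTC (Phe): third position 2-fold.
Codon 10 CTA (Leu): third position 4-fold.
Four-fold degenerate third positions: 7.

7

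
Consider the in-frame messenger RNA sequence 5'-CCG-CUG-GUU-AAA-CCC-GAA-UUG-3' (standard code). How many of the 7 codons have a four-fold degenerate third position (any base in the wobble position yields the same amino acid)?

Codon 1 CCG (Pro): third position 4-fold.
Codon 2 CUG (Leu): third position 4-fold.
Codon 3 GUU (Val): third position 4-fold.
Codon 4 AAA (Lys): third position 2-fold.
Codon 5 CCC (Pro): third position 4-fold.
Codon 6 GAA (Glu): third position 2-fold.
Codon 7 UUG (Leu): third position 2-fold.
Four-fold degenerate third positions: 4.

4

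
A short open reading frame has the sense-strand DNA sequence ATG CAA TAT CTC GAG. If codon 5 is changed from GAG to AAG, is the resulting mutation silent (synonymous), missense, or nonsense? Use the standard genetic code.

missense

Position 13 falls in codon 5: GAG → Glu.
After the substitution the codon is AAG → Lys.
Glu ≠ Lys, so this is a missense mutation.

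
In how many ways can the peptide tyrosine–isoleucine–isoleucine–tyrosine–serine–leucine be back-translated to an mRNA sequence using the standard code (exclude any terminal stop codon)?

1296

Tyr: 2 codons.
Ile: 3 codons.
Ile: 3 codons.
Tyr: 2 codons.
Ser: 6 codons.
Leu: 6 codons.
2 × 3 × 3 × 2 × 6 × 6 = 1296.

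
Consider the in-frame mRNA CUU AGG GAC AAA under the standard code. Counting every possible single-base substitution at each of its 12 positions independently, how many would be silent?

Codon 1 (CUU, Leu): 3 synonymous substitutions.
Codon 2 (AGG, Arg): 2 synonymous substitutions.
Codon 3 (GAC, Asp): 1 synonymous substitution.
Codon 4 (AAA, Lys): 1 synonymous substitution.
Total: 3 + 2 + 1 + 1 = 7.

7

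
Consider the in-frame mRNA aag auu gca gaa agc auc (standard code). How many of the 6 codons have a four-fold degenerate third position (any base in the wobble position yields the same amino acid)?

1

Codon 1 AAG (Lys): third position 2-fold.
Codon 2 AUU (Ile): third position 3-fold.
Codon 3 GCA (Ala): third position 4-fold.
Codon 4 GAA (Glu): third position 2-fold.
Codon 5 AGC (Ser): third position 2-fold.
Codon 6 AUC (Ile): third position 3-fold.
Four-fold degenerate third positions: 1.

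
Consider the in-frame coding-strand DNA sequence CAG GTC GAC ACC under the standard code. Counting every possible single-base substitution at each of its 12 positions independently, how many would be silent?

8

Codon 1 (CAG, Gln): 1 synonymous substitution.
Codon 2 (GTC, Val): 3 synonymous substitutions.
Codon 3 (GAC, Asp): 1 synonymous substitution.
Codon 4 (ACC, Thr): 3 synonymous substitutions.
Total: 1 + 3 + 1 + 3 = 8.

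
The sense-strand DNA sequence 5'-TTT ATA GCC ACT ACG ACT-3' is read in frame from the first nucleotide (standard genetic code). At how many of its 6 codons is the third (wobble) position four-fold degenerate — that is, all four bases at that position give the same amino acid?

4

Codon 1 TTT (Phe): third position 2-fold.
Codon 2 ATA (Ile): third position 3-fold.
Codon 3 GCC (Ala): third position 4-fold.
Codon 4 ACT (Thr): third position 4-fold.
Codon 5 ACG (Thr): third position 4-fold.
Codon 6 ACT (Thr): third position 4-fold.
Four-fold degenerate third positions: 4.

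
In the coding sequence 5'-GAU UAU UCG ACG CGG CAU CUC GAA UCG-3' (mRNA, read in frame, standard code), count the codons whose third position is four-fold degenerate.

Codon 1 GAU (Asp): third position 2-fold.
Codon 2 UAU (Tyr): third position 2-fold.
Codon 3 UCG (Ser): third position 4-fold.
Codon 4 ACG (Thr): third position 4-fold.
Codon 5 CGG (Arg): third position 4-fold.
Codon 6 CAU (His): third position 2-fold.
Codon 7 CUC (Leu): third position 4-fold.
Codon 8 GAA (Glu): third position 2-fold.
Codon 9 UCG (Ser): third position 4-fold.
Four-fold degenerate third positions: 5.

5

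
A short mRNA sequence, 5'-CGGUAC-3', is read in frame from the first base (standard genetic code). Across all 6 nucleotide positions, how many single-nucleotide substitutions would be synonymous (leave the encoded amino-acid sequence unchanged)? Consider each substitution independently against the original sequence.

Codon 1 (CGG, Arg): 4 synonymous substitutions.
Codon 2 (UAC, Tyr): 1 synonymous substitution.
Total: 4 + 1 = 5.

5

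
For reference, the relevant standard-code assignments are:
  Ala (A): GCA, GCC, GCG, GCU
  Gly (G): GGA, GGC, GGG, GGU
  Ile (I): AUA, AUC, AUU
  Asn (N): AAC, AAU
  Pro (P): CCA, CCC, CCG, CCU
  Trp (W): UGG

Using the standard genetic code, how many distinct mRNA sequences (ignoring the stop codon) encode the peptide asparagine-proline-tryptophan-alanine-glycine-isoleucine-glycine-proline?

Asn: 2 codons.
Pro: 4 codons.
Trp: 1 codon.
Ala: 4 codons.
Gly: 4 codons.
Ile: 3 codons.
Gly: 4 codons.
Pro: 4 codons.
2 × 4 × 1 × 4 × 4 × 3 × 4 × 4 = 6144.

6144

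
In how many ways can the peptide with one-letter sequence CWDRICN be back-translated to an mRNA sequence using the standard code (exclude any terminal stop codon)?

Cys: 2 codons.
Trp: 1 codon.
Asp: 2 codons.
Arg: 6 codons.
Ile: 3 codons.
Cys: 2 codons.
Asn: 2 codons.
2 × 1 × 2 × 6 × 3 × 2 × 2 = 288.

288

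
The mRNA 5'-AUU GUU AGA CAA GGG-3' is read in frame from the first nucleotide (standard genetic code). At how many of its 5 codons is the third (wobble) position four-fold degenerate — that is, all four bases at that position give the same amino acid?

Codon 1 AUU (Ile): third position 3-fold.
Codon 2 GUU (Val): third position 4-fold.
Codon 3 AGA (Arg): third position 2-fold.
Codon 4 CAA (Gln): third position 2-fold.
Codon 5 GGG (Gly): third position 4-fold.
Four-fold degenerate third positions: 2.

2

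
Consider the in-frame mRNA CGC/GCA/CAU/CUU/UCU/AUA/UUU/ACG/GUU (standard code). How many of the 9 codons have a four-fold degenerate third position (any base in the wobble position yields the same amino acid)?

Codon 1 CGC (Arg): third position 4-fold.
Codon 2 GCA (Ala): third position 4-fold.
Codon 3 CAU (His): third position 2-fold.
Codon 4 CUU (Leu): third position 4-fold.
Codon 5 UCU (Ser): third position 4-fold.
Codon 6 AUA (Ile): third position 3-fold.
Codon 7 UUU (Phe): third position 2-fold.
Codon 8 ACG (Thr): third position 4-fold.
Codon 9 GUU (Val): third position 4-fold.
Four-fold degenerate third positions: 6.

6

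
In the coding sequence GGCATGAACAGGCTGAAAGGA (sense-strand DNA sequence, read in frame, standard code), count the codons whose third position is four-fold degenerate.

Codon 1 GGC (Gly): third position 4-fold.
Codon 2 ATG (Met): third position 1-fold.
Codon 3 AAC (Asn): third position 2-fold.
Codon 4 AGG (Arg): third position 2-fold.
Codon 5 CTG (Leu): third position 4-fold.
Codon 6 AAA (Lys): third position 2-fold.
Codon 7 GGA (Gly): third position 4-fold.
Four-fold degenerate third positions: 3.

3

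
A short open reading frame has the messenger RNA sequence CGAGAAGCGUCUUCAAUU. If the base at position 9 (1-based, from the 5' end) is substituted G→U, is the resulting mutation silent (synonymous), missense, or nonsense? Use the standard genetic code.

silent

Position 9 falls in codon 3: GCG → Ala.
After the substitution the codon is GCU → Ala.
Both encode Ala, so the change is synonymous.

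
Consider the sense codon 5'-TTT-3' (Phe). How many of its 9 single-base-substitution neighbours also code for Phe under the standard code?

1

Position 1: none → 0 synonymous.
Position 2: none → 0 synonymous.
Position 3: TTC → 1 synonymous.
Total: 0 + 0 + 1 = 1.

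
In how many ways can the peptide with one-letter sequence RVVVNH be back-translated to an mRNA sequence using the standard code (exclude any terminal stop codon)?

Arg: 6 codons.
Val: 4 codons.
Val: 4 codons.
Val: 4 codons.
Asn: 2 codons.
His: 2 codons.
6 × 4 × 4 × 4 × 2 × 2 = 1536.

1536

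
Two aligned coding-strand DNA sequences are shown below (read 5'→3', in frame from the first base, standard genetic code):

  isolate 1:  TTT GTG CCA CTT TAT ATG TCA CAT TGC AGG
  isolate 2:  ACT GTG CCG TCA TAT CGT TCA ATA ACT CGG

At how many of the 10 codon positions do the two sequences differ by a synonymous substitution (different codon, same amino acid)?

Codon 1: TTT Phe / ACT Thr — nonsynonymous.
Codon 2: GTG Val / GTG Val — identical.
Codon 3: CCA Pro / CCG Pro — synonymous.
Codon 4: CTT Leu / TCA Ser — nonsynonymous.
Codon 5: TAT Tyr / TAT Tyr — identical.
Codon 6: ATG Met / CGT Arg — nonsynonymous.
Codon 7: TCA Ser / TCA Ser — identical.
Codon 8: CAT His / ATA Ile — nonsynonymous.
Codon 9: TGC Cys / ACT Thr — nonsynonymous.
Codon 10: AGG Arg / CGG Arg — synonymous.
Synonymous differences: 2.

2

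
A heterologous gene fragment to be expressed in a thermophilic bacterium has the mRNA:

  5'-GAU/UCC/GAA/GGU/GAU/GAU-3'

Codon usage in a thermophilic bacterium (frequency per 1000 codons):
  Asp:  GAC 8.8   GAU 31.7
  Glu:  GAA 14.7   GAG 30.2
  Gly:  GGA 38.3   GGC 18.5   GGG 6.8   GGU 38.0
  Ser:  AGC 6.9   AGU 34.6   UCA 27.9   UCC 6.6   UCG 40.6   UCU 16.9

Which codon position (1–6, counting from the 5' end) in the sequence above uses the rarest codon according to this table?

Codon 1 GAU (Asp): 31.7 per 1000.
Codon 2 UCC (Ser): 6.6 per 1000.
Codon 3 GAA (Glu): 14.7 per 1000.
Codon 4 GGU (Gly): 38.0 per 1000.
Codon 5 GAU (Asp): 31.7 per 1000.
Codon 6 GAU (Asp): 31.7 per 1000.
Lowest frequency is 6.6 at codon 2.

2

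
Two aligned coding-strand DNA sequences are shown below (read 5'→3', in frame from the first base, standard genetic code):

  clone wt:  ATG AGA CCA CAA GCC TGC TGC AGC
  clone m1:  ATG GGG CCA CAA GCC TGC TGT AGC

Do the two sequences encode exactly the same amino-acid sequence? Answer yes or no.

no

Codon 1: ATG Met / ATG Met — identical.
Codon 2: AGA Arg / GGG Gly — nonsynonymous.
Codon 3: CCA Pro / CCA Pro — identical.
Codon 4: CAA Gln / CAA Gln — identical.
Codon 5: GCC Ala / GCC Ala — identical.
Codon 6: TGC Cys / TGC Cys — identical.
Codon 7: TGC Cys / TGT Cys — synonymous.
Codon 8: AGC Ser / AGC Ser — identical.
Nonsynonymous differences: 1 → different protein.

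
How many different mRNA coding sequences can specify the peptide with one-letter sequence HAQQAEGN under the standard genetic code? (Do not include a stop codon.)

2048

His: 2 codons.
Ala: 4 codons.
Gln: 2 codons.
Gln: 2 codons.
Ala: 4 codons.
Glu: 2 codons.
Gly: 4 codons.
Asn: 2 codons.
2 × 4 × 2 × 2 × 4 × 2 × 4 × 2 = 2048.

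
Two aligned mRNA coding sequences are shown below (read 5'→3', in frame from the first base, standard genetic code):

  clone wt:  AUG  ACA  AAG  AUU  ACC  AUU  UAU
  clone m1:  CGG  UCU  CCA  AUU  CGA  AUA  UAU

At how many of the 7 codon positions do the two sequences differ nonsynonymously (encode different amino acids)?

4

Codon 1: AUG Met / CGG Arg — nonsynonymous.
Codon 2: ACA Thr / UCU Ser — nonsynonymous.
Codon 3: AAG Lys / CCA Pro — nonsynonymous.
Codon 4: AUU Ile / AUU Ile — identical.
Codon 5: ACC Thr / CGA Arg — nonsynonymous.
Codon 6: AUU Ile / AUA Ile — synonymous.
Codon 7: UAU Tyr / UAU Tyr — identical.
Nonsynonymous differences: 4.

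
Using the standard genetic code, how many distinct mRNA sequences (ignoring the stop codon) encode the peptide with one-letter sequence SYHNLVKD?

Ser: 6 codons.
Tyr: 2 codons.
His: 2 codons.
Asn: 2 codons.
Leu: 6 codons.
Val: 4 codons.
Lys: 2 codons.
Asp: 2 codons.
6 × 2 × 2 × 2 × 6 × 4 × 2 × 2 = 4608.

4608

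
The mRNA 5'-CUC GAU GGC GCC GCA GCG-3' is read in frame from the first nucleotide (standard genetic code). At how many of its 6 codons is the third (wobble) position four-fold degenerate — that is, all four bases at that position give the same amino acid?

5

Codon 1 CUC (Leu): third position 4-fold.
Codon 2 GAU (Asp): third position 2-fold.
Codon 3 GGC (Gly): third position 4-fold.
Codon 4 GCC (Ala): third position 4-fold.
Codon 5 GCA (Ala): third position 4-fold.
Codon 6 GCG (Ala): third position 4-fold.
Four-fold degenerate third positions: 5.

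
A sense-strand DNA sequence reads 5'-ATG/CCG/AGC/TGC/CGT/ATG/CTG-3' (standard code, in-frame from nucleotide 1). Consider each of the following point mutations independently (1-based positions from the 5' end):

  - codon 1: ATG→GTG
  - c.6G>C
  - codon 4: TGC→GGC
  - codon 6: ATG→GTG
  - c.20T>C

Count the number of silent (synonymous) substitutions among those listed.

Codon 1: ATG (Met) → GTG (Val) — missense.
Codon 2: CCG (Pro) → CCC (Pro) — synonymous.
Codon 4: TGC (Cys) → GGC (Gly) — missense.
Codon 6: ATG (Met) → GTG (Val) — missense.
Codon 7: CTG (Leu) → CCG (Pro) — missense.
Synonymous: 1 of 5.

1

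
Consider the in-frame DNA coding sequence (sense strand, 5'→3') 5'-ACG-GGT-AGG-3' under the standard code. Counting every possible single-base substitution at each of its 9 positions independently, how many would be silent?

8

Codon 1 (ACG, Thr): 3 synonymous substitutions.
Codon 2 (GGT, Gly): 3 synonymous substitutions.
Codon 3 (AGG, Arg): 2 synonymous substitutions.
Total: 3 + 3 + 2 = 8.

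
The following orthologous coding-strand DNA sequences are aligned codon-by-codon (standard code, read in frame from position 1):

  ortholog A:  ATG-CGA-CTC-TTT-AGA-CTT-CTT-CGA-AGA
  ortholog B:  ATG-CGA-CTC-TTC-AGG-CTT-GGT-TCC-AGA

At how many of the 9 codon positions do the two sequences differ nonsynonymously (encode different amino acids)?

Codon 1: ATG Met / ATG Met — identical.
Codon 2: CGA Arg / CGA Arg — identical.
Codon 3: CTC Leu / CTC Leu — identical.
Codon 4: TTT Phe / TTC Phe — synonymous.
Codon 5: AGA Arg / AGG Arg — synonymous.
Codon 6: CTT Leu / CTT Leu — identical.
Codon 7: CTT Leu / GGT Gly — nonsynonymous.
Codon 8: CGA Arg / TCC Ser — nonsynonymous.
Codon 9: AGA Arg / AGA Arg — identical.
Nonsynonymous differences: 2.

2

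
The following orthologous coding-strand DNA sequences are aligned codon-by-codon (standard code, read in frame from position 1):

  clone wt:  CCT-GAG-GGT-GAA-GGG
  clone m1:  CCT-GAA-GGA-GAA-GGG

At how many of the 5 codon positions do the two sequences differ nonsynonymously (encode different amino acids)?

0

Codon 1: CCT Pro / CCT Pro — identical.
Codon 2: GAG Glu / GAA Glu — synonymous.
Codon 3: GGT Gly / GGA Gly — synonymous.
Codon 4: GAA Glu / GAA Glu — identical.
Codon 5: GGG Gly / GGG Gly — identical.
Nonsynonymous differences: 0.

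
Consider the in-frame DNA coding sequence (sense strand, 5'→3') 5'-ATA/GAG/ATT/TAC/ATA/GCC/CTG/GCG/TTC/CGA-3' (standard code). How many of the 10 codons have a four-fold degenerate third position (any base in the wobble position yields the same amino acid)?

Codon 1 ATA (Ile): third position 3-fold.
Codon 2 GAG (Glu): third position 2-fold.
Codon 3 ATT (Ile): third position 3-fold.
Codon 4 TAC (Tyr): third position 2-fold.
Codon 5 ATA (Ile): third position 3-fold.
Codon 6 GCC (Ala): third position 4-fold.
Codon 7 CTG (Leu): third position 4-fold.
Codon 8 GCG (Ala): third position 4-fold.
Codon 9 TTC (Phe): third position 2-fold.
Codon 10 CGA (Arg): third position 4-fold.
Four-fold degenerate third positions: 4.

4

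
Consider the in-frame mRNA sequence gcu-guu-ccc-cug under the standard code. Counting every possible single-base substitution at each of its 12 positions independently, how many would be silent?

Codon 1 (GCU, Ala): 3 synonymous substitutions.
Codon 2 (GUU, Val): 3 synonymous substitutions.
Codon 3 (CCC, Pro): 3 synonymous substitutions.
Codon 4 (CUG, Leu): 4 synonymous substitutions.
Total: 3 + 3 + 3 + 4 = 13.

13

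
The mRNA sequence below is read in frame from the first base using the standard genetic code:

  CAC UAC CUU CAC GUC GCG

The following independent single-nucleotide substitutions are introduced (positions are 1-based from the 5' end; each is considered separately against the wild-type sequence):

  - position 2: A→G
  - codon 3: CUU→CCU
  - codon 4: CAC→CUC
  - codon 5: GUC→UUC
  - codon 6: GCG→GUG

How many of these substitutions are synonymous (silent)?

0

Codon 1: CAC (His) → CGC (Arg) — missense.
Codon 3: CUU (Leu) → CCU (Pro) — missense.
Codon 4: CAC (His) → CUC (Leu) — missense.
Codon 5: GUC (Val) → UUC (Phe) — missense.
Codon 6: GCG (Ala) → GUG (Val) — missense.
Synonymous: 0 of 5.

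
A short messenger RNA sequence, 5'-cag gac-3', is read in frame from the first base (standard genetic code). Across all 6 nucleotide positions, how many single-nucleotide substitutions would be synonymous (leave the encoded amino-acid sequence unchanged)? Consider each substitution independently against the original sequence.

2

Codon 1 (CAG, Gln): 1 synonymous substitution.
Codon 2 (GAC, Asp): 1 synonymous substitution.
Total: 1 + 1 = 2.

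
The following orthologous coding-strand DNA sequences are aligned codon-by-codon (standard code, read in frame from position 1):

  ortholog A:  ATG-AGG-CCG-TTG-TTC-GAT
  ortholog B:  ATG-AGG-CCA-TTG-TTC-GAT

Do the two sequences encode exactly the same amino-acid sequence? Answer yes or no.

yes

Codon 1: ATG Met / ATG Met — identical.
Codon 2: AGG Arg / AGG Arg — identical.
Codon 3: CCG Pro / CCA Pro — synonymous.
Codon 4: TTG Leu / TTG Leu — identical.
Codon 5: TTC Phe / TTC Phe — identical.
Codon 6: GAT Asp / GAT Asp — identical.
Nonsynonymous differences: 0 → same protein.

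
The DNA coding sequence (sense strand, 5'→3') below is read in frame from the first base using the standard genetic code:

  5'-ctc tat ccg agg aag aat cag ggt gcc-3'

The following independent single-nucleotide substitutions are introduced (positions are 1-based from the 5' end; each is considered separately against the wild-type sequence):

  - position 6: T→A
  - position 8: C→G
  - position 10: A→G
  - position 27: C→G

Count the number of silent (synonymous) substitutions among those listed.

Codon 2: TAT (Tyr) → TAA (Stop) — nonsense.
Codon 3: CCG (Pro) → CGG (Arg) — missense.
Codon 4: AGG (Arg) → GGG (Gly) — missense.
Codon 9: GCC (Ala) → GCG (Ala) — synonymous.
Synonymous: 1 of 4.

1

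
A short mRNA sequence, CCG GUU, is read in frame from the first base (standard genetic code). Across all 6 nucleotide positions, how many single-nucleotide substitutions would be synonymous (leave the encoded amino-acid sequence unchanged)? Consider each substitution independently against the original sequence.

6

Codon 1 (CCG, Pro): 3 synonymous substitutions.
Codon 2 (GUU, Val): 3 synonymous substitutions.
Total: 3 + 3 = 6.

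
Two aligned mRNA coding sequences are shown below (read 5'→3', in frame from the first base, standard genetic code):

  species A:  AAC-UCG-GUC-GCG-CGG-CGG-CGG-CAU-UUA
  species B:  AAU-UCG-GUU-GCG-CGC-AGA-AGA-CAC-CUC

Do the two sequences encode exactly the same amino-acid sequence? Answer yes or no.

Codon 1: AAC Asn / AAU Asn — synonymous.
Codon 2: UCG Ser / UCG Ser — identical.
Codon 3: GUC Val / GUU Val — synonymous.
Codon 4: GCG Ala / GCG Ala — identical.
Codon 5: CGG Arg / CGC Arg — synonymous.
Codon 6: CGG Arg / AGA Arg — synonymous.
Codon 7: CGG Arg / AGA Arg — synonymous.
Codon 8: CAU His / CAC His — synonymous.
Codon 9: UUA Leu / CUC Leu — synonymous.
Nonsynonymous differences: 0 → same protein.

yes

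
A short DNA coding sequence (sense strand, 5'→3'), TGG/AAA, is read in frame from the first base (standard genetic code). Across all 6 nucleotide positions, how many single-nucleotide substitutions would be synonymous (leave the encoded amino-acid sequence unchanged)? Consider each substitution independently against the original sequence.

1

Codon 1 (TGG, Trp): 0 synonymous substitutions.
Codon 2 (AAA, Lys): 1 synonymous substitution.
Total: 0 + 1 = 1.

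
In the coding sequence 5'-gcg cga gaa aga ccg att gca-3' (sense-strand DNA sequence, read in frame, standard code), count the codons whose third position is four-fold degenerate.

4

Codon 1 GCG (Ala): third position 4-fold.
Codon 2 CGA (Arg): third position 4-fold.
Codon 3 GAA (Glu): third position 2-fold.
Codon 4 AGA (Arg): third position 2-fold.
Codon 5 CCG (Pro): third position 4-fold.
Codon 6 ATT (Ile): third position 3-fold.
Codon 7 GCA (Ala): third position 4-fold.
Four-fold degenerate third positions: 4.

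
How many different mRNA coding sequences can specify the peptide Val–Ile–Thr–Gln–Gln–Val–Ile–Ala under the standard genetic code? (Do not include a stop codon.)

Val: 4 codons.
Ile: 3 codons.
Thr: 4 codons.
Gln: 2 codons.
Gln: 2 codons.
Val: 4 codons.
Ile: 3 codons.
Ala: 4 codons.
4 × 3 × 4 × 2 × 2 × 4 × 3 × 4 = 9216.

9216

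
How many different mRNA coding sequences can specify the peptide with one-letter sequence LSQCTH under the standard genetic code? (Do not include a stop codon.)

Leu: 6 codons.
Ser: 6 codons.
Gln: 2 codons.
Cys: 2 codons.
Thr: 4 codons.
His: 2 codons.
6 × 6 × 2 × 2 × 4 × 2 = 1152.

1152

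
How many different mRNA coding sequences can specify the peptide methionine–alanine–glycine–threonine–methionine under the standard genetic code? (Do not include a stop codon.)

Met: 1 codon.
Ala: 4 codons.
Gly: 4 codons.
Thr: 4 codons.
Met: 1 codon.
1 × 4 × 4 × 4 × 1 = 64.

64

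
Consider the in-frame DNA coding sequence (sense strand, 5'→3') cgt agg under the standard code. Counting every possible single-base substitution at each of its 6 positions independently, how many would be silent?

5

Codon 1 (CGT, Arg): 3 synonymous substitutions.
Codon 2 (AGG, Arg): 2 synonymous substitutions.
Total: 3 + 2 = 5.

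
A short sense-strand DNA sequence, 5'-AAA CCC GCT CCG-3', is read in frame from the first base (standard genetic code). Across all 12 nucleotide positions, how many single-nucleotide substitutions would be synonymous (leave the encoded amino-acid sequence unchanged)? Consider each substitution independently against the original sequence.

10

Codon 1 (AAA, Lys): 1 synonymous substitution.
Codon 2 (CCC, Pro): 3 synonymous substitutions.
Codon 3 (GCT, Ala): 3 synonymous substitutions.
Codon 4 (CCG, Pro): 3 synonymous substitutions.
Total: 1 + 3 + 3 + 3 = 10.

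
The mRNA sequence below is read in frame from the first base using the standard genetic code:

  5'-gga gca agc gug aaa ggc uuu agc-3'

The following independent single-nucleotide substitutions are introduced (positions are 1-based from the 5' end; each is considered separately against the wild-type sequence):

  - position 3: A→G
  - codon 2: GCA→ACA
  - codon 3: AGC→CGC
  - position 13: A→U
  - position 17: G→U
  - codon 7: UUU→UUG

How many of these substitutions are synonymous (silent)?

Codon 1: GGA (Gly) → GGG (Gly) — synonymous.
Codon 2: GCA (Ala) → ACA (Thr) — missense.
Codon 3: AGC (Ser) → CGC (Arg) — missense.
Codon 5: AAA (Lys) → UAA (Stop) — nonsense.
Codon 6: GGC (Gly) → GUC (Val) — missense.
Codon 7: UUU (Phe) → UUG (Leu) — missense.
Synonymous: 1 of 6.

1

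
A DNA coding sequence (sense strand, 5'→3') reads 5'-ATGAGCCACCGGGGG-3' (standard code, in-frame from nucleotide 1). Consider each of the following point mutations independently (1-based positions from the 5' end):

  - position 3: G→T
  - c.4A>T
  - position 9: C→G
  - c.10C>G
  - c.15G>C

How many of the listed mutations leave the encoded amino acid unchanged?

Codon 1: ATG (Met) → ATT (Ile) — missense.
Codon 2: AGC (Ser) → TGC (Cys) — missense.
Codon 3: CAC (His) → CAG (Gln) — missense.
Codon 4: CGG (Arg) → GGG (Gly) — missense.
Codon 5: GGG (Gly) → GGC (Gly) — synonymous.
Synonymous: 1 of 5.

1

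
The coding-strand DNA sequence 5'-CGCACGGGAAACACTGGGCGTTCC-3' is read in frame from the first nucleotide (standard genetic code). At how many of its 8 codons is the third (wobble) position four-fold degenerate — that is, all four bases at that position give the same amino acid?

Codon 1 CGC (Arg): third position 4-fold.
Codon 2 ACG (Thr): third position 4-fold.
Codon 3 GGA (Gly): third position 4-fold.
Codon 4 AAC (Asn): third position 2-fold.
Codon 5 ACT (Thr): third position 4-fold.
Codon 6 GGG (Gly): third position 4-fold.
Codon 7 CGT (Arg): third position 4-fold.
Codon 8 TCC (Ser): third position 4-fold.
Four-fold degenerate third positions: 7.

7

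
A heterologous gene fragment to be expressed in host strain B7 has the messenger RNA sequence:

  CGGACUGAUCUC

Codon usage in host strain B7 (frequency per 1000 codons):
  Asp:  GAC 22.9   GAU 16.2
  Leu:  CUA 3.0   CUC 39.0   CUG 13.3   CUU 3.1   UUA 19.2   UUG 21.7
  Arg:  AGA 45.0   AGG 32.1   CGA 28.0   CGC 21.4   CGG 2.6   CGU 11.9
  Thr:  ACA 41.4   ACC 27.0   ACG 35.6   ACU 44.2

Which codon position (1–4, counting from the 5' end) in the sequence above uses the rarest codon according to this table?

Codon 1 CGG (Arg): 2.6 per 1000.
Codon 2 ACU (Thr): 44.2 per 1000.
Codon 3 GAU (Asp): 16.2 per 1000.
Codon 4 CUC (Leu): 39.0 per 1000.
Lowest frequency is 2.6 at codon 1.

1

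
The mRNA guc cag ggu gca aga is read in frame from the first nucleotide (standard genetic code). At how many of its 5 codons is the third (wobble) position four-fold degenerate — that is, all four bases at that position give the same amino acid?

Codon 1 GUC (Val): third position 4-fold.
Codon 2 CAG (Gln): third position 2-fold.
Codon 3 GGU (Gly): third position 4-fold.
Codon 4 GCA (Ala): third position 4-fold.
Codon 5 AGA (Arg): third position 2-fold.
Four-fold degenerate third positions: 3.

3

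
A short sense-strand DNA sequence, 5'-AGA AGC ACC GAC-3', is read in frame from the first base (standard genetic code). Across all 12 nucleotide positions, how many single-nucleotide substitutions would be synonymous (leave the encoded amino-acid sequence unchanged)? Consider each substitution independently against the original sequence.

7

Codon 1 (AGA, Arg): 2 synonymous substitutions.
Codon 2 (AGC, Ser): 1 synonymous substitution.
Codon 3 (ACC, Thr): 3 synonymous substitutions.
Codon 4 (GAC, Asp): 1 synonymous substitution.
Total: 2 + 1 + 3 + 1 = 7.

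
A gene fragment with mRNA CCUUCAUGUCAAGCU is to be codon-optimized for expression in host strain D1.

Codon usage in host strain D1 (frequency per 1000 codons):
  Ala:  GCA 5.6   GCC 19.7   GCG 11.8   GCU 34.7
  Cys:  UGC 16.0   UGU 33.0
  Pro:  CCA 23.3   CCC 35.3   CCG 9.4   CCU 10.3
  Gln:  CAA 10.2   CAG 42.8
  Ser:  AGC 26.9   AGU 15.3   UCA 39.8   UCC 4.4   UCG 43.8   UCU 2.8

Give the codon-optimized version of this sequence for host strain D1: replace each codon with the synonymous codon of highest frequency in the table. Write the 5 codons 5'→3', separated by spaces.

CCC UCG UGU CAG GCU

Codon 1 (Pro): best is CCC at 35.3.
Codon 2 (Ser): best is UCG at 43.8.
Codon 3 (Cys): best is UGU at 33.0.
Codon 4 (Gln): best is CAG at 42.8.
Codon 5 (Ala): best is GCU at 34.7.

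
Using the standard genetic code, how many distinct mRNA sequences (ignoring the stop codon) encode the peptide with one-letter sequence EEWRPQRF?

2304

Glu: 2 codons.
Glu: 2 codons.
Trp: 1 codon.
Arg: 6 codons.
Pro: 4 codons.
Gln: 2 codons.
Arg: 6 codons.
Phe: 2 codons.
2 × 2 × 1 × 6 × 4 × 2 × 6 × 2 = 2304.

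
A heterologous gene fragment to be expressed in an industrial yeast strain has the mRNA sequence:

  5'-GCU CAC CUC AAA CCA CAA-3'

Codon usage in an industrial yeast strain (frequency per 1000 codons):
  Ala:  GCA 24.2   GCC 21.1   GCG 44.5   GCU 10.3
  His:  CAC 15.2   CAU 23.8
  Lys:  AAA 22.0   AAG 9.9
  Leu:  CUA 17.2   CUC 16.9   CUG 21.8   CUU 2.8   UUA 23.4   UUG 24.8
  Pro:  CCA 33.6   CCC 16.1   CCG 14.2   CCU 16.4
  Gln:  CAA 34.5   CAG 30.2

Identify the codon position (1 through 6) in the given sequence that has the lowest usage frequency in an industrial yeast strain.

Codon 1 GCU (Ala): 10.3 per 1000.
Codon 2 CAC (His): 15.2 per 1000.
Codon 3 CUC (Leu): 16.9 per 1000.
Codon 4 AAA (Lys): 22.0 per 1000.
Codon 5 CCA (Pro): 33.6 per 1000.
Codon 6 CAA (Gln): 34.5 per 1000.
Lowest frequency is 10.3 at codon 1.

1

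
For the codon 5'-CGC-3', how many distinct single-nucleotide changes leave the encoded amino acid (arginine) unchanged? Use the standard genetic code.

3

Position 1: none → 0 synonymous.
Position 2: none → 0 synonymous.
Position 3: CGT, CGA, CGG → 3 synonymous.
Total: 0 + 0 + 3 = 3.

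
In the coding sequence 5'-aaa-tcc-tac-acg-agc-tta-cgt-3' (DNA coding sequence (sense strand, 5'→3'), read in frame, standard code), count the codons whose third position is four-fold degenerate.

Codon 1 AAA (Lys): third position 2-fold.
Codon 2 TCC (Ser): third position 4-fold.
Codon 3 TAC (Tyr): third position 2-fold.
Codon 4 ACG (Thr): third position 4-fold.
Codon 5 AGC (Ser): third position 2-fold.
Codon 6 TTA (Leu): third position 2-fold.
Codon 7 CGT (Arg): third position 4-fold.
Four-fold degenerate third positions: 3.

3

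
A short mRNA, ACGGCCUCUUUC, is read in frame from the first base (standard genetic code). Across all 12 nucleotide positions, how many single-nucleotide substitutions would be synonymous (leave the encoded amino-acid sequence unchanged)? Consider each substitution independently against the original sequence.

10

Codon 1 (ACG, Thr): 3 synonymous substitutions.
Codon 2 (GCC, Ala): 3 synonymous substitutions.
Codon 3 (UCU, Ser): 3 synonymous substitutions.
Codon 4 (UUC, Phe): 1 synonymous substitution.
Total: 3 + 3 + 3 + 1 = 10.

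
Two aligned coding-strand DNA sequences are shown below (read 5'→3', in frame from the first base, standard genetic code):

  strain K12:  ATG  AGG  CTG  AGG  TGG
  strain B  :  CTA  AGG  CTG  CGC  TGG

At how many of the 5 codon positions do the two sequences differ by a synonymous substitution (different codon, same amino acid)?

1

Codon 1: ATG Met / CTA Leu — nonsynonymous.
Codon 2: AGG Arg / AGG Arg — identical.
Codon 3: CTG Leu / CTG Leu — identical.
Codon 4: AGG Arg / CGC Arg — synonymous.
Codon 5: TGG Trp / TGG Trp — identical.
Synonymous differences: 1.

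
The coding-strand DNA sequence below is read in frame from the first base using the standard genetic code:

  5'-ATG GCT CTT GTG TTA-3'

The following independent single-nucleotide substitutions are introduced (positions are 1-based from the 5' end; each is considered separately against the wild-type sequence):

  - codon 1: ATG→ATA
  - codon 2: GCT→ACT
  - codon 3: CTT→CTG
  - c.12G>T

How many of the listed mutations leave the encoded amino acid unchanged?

Codon 1: ATG (Met) → ATA (Ile) — missense.
Codon 2: GCT (Ala) → ACT (Thr) — missense.
Codon 3: CTT (Leu) → CTG (Leu) — synonymous.
Codon 4: GTG (Val) → GTT (Val) — synonymous.
Synonymous: 2 of 4.

2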